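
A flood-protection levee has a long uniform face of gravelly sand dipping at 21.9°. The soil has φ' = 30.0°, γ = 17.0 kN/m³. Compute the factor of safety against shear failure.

FS = 1.44

For a dry cohesionless infinite slope the factor of safety is FS = tanφ' / tanβ.
FS = tan30.0° / tan21.9° = 0.5774 / 0.4020 = 1.436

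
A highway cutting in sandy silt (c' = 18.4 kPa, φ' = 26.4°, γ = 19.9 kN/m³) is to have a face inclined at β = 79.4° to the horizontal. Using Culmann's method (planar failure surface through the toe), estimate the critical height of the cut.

Culmann's analysis gives the critical failure plane at α_cr = (β + φ')/2 = (79.4 + 26.4)/2 = 52.9°, and the critical height
H_c = (4c'/γ) · sinβ cosφ' / [1 − cos(β − φ')]
    = (4·18.4/19.9) · sin79.4°·cos26.4° / [1 − cos(53.0°)]
    = 3.698 · 0.9829·0.8957 / [1 − 0.6018]
    = 3.698 · 0.8804 / 0.3982
    = 8.18 m

H_c = 8.18 m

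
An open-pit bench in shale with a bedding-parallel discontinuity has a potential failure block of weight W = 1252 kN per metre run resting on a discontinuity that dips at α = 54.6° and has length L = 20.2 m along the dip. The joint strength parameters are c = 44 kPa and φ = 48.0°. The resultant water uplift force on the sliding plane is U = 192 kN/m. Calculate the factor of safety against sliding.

Resolving the block weight along and normal to the plane and applying the Mohr–Coulomb strength on the joint:
N' = W cosα − U = 1252·cos54.6° − 192 = 533.3 kN/m
Driving force T = W sinα = 1252·sin54.6° = 1020.5 kN/m
Resisting force R = c·L + N'·tanφ = 44·20.2 + 533.3·tan48.0° = 888.8 + 592.2 = 1481.0 kN/m
FS = R / T = 1481.0 / 1020.5 = 1.451

FS = 1.45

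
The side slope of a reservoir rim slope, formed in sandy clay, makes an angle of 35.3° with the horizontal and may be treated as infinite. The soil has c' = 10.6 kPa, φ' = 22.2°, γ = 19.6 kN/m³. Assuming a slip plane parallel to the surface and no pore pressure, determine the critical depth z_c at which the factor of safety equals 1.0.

Setting FS = 1.00 in FS = [c' + γz cos²β tanφ'] / [γz sinβ cosβ] and solving for z:
z = c' / [γ cosβ (FS·sinβ − cosβ·tanφ')]
  = 10.6 / [19.6·cos35.3°·(1.00·sin35.3° − cos35.3°·tan22.2°)]
  = 10.6 / [19.6·0.8161·(1.00·0.5779 − 0.8161·0.4081)]
  = 10.6 / 3.9159 = 2.707 m

z_c = 2.71 m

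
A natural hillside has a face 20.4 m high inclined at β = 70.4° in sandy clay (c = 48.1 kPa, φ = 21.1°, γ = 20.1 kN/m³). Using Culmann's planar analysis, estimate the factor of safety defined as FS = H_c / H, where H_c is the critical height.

H_c = (4c/γ) · sinβ cosφ / [1 − cos(β − φ)]
    = (4·48.1/20.1) · sin70.4°·cos21.1° / [1 − cos49.3°]
    = 9.572 · 0.8789 / 0.3479 = 24.18 m
FS = H_c / H = 24.18 / 20.4 = 1.185

FS = 1.19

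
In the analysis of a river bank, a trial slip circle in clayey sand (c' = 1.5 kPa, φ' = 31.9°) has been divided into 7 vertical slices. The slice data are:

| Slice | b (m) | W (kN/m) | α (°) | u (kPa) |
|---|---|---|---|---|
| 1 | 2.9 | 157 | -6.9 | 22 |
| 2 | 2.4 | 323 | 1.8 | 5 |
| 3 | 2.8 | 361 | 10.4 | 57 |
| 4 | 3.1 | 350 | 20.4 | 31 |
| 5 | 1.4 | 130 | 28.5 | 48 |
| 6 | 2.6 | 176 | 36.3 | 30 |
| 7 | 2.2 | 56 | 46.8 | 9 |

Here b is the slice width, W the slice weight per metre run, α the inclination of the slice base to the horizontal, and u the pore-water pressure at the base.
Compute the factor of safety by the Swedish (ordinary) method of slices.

Ordinary method of slices: FS = Σ[c'·Δl_i + (W_i cosα_i − u_i·Δl_i)·tanφ'] / Σ W_i sinα_i, with Δl_i = b_i / cosα_i.
Slice 1: Δl = 2.9/cos(-6.9°) = 2.921 m; N'_1 = 157·cos(-6.9°) − 22·2.921 = 91.6; c'Δl = 4.38; W sinα = -18.9
Slice 2: Δl = 2.4/cos1.8° = 2.401 m; N'_2 = 323·cos1.8° − 5·2.401 = 310.8; c'Δl = 3.60; W sinα = 10.1
Slice 3: Δl = 2.8/cos10.4° = 2.847 m; N'_3 = 361·cos10.4° − 57·2.847 = 192.8; c'Δl = 4.27; W sinα = 65.2
Slice 4: Δl = 3.1/cos20.4° = 3.307 m; N'_4 = 350·cos20.4° − 31·3.307 = 225.5; c'Δl = 4.96; W sinα = 122.0
Slice 5: Δl = 1.4/cos28.5° = 1.593 m; N'_5 = 130·cos28.5° − 48·1.593 = 37.8; c'Δl = 2.39; W sinα = 62.0
Slice 6: Δl = 2.6/cos36.3° = 3.226 m; N'_6 = 176·cos36.3° − 30·3.226 = 45.1; c'Δl = 4.84; W sinα = 104.2
Slice 7: Δl = 2.2/cos46.8° = 3.214 m; N'_7 = 56·cos46.8° − 9·3.214 = 9.4; c'Δl = 4.82; W sinα = 40.8
Σc'Δl = 29.3 kN/m; ΣN' = 913.0 kN/m; ΣW sinα = 385.5 kN/m
Resisting = 29.3 + 913.0·tan31.9° = 29.3 + 568.3 = 597.6 kN/m
FS = 597.6 / 385.5 = 1.550

FS = 1.55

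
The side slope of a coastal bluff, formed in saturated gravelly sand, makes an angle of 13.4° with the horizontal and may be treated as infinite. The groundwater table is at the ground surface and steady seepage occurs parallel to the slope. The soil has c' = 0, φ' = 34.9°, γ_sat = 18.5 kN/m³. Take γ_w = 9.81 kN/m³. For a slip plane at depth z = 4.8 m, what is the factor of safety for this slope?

FS = 1.38

With seepage parallel to the slope and the water table at the surface, the effective normal stress on the slip plane uses the buoyant unit weight γ' = γ_sat − γ_w while the driving shear stress uses γ_sat:
FS = [c' + γ' z cos²β tanφ'] / [γ_sat z sinβ cosβ]
(For c' = 0 this reduces to FS = (γ'/γ_sat)·tanφ'/tanβ.)
γ' = 18.5 − 9.81 = 8.69 kN/m³
Numerator = 0.0 + 8.69·4.8·cos²13.4°·tan34.9° = 0.0 + 8.69·4.8·0.9463·0.6976 = 27.536 kPa
Denominator = 18.5·4.8·sin13.4°·cos13.4° = 18.5·4.8·0.2317·0.9728 = 20.019 kPa
FS = 27.536 / 20.019 = 1.375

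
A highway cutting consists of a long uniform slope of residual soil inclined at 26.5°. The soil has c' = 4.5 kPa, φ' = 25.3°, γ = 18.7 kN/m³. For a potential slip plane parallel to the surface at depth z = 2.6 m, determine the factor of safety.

FS = 1.18

For an infinite slope with a slip plane parallel to the surface (no pore pressure): FS = [c' + γz cos²β tanφ'] / [γz sinβ cosβ].
γz = 18.7·2.6 = 48.62 kN/m²
Numerator = 4.5 + 48.62·cos²26.5°·tan25.3° = 4.5 + 48.62·0.8009·0.4727 = 22.907 kPa
Denominator = 48.62·sin26.5°·cos26.5° = 48.62·0.4462·0.8949 = 19.415 kPa
FS = 22.907 / 19.415 = 1.180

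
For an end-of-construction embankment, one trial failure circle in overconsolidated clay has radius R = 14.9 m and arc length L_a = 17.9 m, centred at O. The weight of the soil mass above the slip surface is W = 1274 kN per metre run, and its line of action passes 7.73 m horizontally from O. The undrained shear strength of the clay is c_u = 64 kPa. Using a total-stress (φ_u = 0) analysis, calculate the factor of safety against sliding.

Taking moments about the centre O, the resisting moment is provided by the undrained shear strength acting along the arc:
M_R = c_u·L_a·R = 64·17.90·14.9 = 17069.4 kN·m/m
M_D = W·d = 1274·7.73 = 9848.0 kN·m/m
FS = M_R / M_D = 17069.4 / 9848.0 = 1.733

FS = 1.73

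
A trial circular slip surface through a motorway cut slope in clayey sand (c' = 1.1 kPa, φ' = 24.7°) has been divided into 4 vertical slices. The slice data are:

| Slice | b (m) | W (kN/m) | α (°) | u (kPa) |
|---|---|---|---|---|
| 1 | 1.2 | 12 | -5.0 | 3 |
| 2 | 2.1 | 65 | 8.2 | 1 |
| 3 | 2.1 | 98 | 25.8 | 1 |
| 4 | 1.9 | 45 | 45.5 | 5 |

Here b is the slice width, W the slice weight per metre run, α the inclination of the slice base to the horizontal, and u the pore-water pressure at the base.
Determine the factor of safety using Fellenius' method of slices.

Ordinary method of slices: FS = Σ[c'·Δl_i + (W_i cosα_i − u_i·Δl_i)·tanφ'] / Σ W_i sinα_i, with Δl_i = b_i / cosα_i.
Slice 1: Δl = 1.2/cos(-5.0°) = 1.205 m; N'_1 = 12·cos(-5.0°) − 3·1.205 = 8.3; c'Δl = 1.33; W sinα = -1.0
Slice 2: Δl = 2.1/cos8.2° = 2.122 m; N'_2 = 65·cos8.2° − 1·2.122 = 62.2; c'Δl = 2.33; W sinα = 9.3
Slice 3: Δl = 2.1/cos25.8° = 2.333 m; N'_3 = 98·cos25.8° − 1·2.333 = 85.9; c'Δl = 2.57; W sinα = 42.7
Slice 4: Δl = 1.9/cos45.5° = 2.711 m; N'_4 = 45·cos45.5° − 5·2.711 = 18.0; c'Δl = 2.98; W sinα = 32.1
Σc'Δl = 9.2 kN/m; ΣN' = 174.4 kN/m; ΣW sinα = 83.0 kN/m
Resisting = 9.2 + 174.4·tan24.7° = 9.2 + 80.2 = 89.4 kN/m
FS = 89.4 / 83.0 = 1.078

FS = 1.08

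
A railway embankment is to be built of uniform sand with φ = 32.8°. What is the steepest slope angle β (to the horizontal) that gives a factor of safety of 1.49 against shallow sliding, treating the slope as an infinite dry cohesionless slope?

For an infinite dry cohesionless slope FS = tanφ/tanβ, so tanβ = tanφ / FS.
tanβ = tan32.8° / 1.49 = 0.6445 / 1.49 = 0.4325
β = arctan(0.4325) = 23.39°

β = 23.4°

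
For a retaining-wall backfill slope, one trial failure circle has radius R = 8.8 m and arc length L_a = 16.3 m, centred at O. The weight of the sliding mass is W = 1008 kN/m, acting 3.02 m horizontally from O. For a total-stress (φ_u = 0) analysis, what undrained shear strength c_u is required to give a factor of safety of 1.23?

c_u = 26.1 kPa

FS = c_u·L_a·R / (W·d), so c_u = FS·W·d / (L_a·R).
c_u = 1.23·1008·3.02 / (16.30·8.8) = 3744.3 / 143.44 = 26.10 kPa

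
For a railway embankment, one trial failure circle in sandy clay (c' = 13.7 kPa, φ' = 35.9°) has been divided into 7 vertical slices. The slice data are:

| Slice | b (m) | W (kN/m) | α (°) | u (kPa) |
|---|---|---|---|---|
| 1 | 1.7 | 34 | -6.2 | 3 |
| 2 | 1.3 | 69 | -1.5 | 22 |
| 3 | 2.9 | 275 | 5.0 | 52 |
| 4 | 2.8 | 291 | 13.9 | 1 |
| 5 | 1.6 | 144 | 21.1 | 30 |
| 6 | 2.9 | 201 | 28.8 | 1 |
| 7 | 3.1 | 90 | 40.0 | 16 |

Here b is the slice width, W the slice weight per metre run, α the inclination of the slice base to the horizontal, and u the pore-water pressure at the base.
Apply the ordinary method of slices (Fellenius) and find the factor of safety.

Ordinary method of slices: FS = Σ[c'·Δl_i + (W_i cosα_i − u_i·Δl_i)·tanφ'] / Σ W_i sinα_i, with Δl_i = b_i / cosα_i.
Slice 1: Δl = 1.7/cos(-6.2°) = 1.710 m; N'_1 = 34·cos(-6.2°) − 3·1.710 = 28.7; c'Δl = 23.43; W sinα = -3.7
Slice 2: Δl = 1.3/cos(-1.5°) = 1.300 m; N'_2 = 69·cos(-1.5°) − 22·1.300 = 40.4; c'Δl = 17.82; W sinα = -1.8
Slice 3: Δl = 2.9/cos5.0° = 2.911 m; N'_3 = 275·cos5.0° − 52·2.911 = 122.6; c'Δl = 39.88; W sinα = 24.0
Slice 4: Δl = 2.8/cos13.9° = 2.884 m; N'_4 = 291·cos13.9° − 1·2.884 = 279.6; c'Δl = 39.52; W sinα = 69.9
Slice 5: Δl = 1.6/cos21.1° = 1.715 m; N'_5 = 144·cos21.1° − 30·1.715 = 82.9; c'Δl = 23.50; W sinα = 51.8
Slice 6: Δl = 2.9/cos28.8° = 3.309 m; N'_6 = 201·cos28.8° − 1·3.309 = 172.8; c'Δl = 45.34; W sinα = 96.8
Slice 7: Δl = 3.1/cos40.0° = 4.047 m; N'_7 = 90·cos40.0° − 16·4.047 = 4.2; c'Δl = 55.44; W sinα = 57.9
Σc'Δl = 244.9 kN/m; ΣN' = 731.1 kN/m; ΣW sinα = 294.9 kN/m
Resisting = 244.9 + 731.1·tan35.9° = 244.9 + 529.2 = 774.2 kN/m
FS = 774.2 / 294.9 = 2.625

FS = 2.63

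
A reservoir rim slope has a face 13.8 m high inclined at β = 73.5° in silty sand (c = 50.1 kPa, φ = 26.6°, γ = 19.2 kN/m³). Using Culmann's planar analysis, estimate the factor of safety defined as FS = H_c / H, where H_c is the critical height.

FS = 2.05

H_c = (4c/γ) · sinβ cosφ / [1 − cos(β − φ)]
    = (4·50.1/19.2) · sin73.5°·cos26.6° / [1 − cos46.9°]
    = 10.438 · 0.8573 / 0.3167 = 28.25 m
FS = H_c / H = 28.25 / 13.8 = 2.047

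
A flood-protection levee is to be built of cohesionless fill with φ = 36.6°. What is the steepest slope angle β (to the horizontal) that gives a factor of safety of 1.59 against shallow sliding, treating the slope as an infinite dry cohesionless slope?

β = 25.0°

For an infinite dry cohesionless slope FS = tanφ/tanβ, so tanβ = tanφ / FS.
tanβ = tan36.6° / 1.59 = 0.7427 / 1.59 = 0.4671
β = arctan(0.4671) = 25.04°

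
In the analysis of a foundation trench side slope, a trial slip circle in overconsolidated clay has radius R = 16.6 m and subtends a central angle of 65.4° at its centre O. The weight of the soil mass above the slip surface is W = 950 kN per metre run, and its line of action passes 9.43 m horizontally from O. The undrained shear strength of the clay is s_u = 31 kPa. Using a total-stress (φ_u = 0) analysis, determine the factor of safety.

FS = 1.09

Taking moments about the centre O, the resisting moment is provided by the undrained shear strength acting along the arc:
Arc length L_a = R·θ = 16.6·(65.4°·π/180) = 16.6·1.1414 = 18.95 m
M_R = s_u·L_a·R = 31·18.95·16.6 = 9750.6 kN·m/m
M_D = W·d = 950·9.43 = 8958.5 kN·m/m
FS = M_R / M_D = 9750.6 / 8958.5 = 1.088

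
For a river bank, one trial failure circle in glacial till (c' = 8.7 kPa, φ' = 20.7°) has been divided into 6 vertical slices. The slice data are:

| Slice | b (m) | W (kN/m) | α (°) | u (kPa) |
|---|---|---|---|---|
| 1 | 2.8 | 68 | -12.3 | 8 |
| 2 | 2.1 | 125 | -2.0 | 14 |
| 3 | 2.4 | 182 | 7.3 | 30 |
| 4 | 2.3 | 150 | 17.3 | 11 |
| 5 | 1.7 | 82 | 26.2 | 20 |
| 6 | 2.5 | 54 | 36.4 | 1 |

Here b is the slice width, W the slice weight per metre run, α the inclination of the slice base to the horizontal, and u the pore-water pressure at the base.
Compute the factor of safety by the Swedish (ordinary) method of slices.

Ordinary method of slices: FS = Σ[c'·Δl_i + (W_i cosα_i − u_i·Δl_i)·tanφ'] / Σ W_i sinα_i, with Δl_i = b_i / cosα_i.
Slice 1: Δl = 2.8/cos(-12.3°) = 2.866 m; N'_1 = 68·cos(-12.3°) − 8·2.866 = 43.5; c'Δl = 24.93; W sinα = -14.5
Slice 2: Δl = 2.1/cos(-2.0°) = 2.101 m; N'_2 = 125·cos(-2.0°) − 14·2.101 = 95.5; c'Δl = 18.28; W sinα = -4.4
Slice 3: Δl = 2.4/cos7.3° = 2.420 m; N'_3 = 182·cos7.3° − 30·2.420 = 107.9; c'Δl = 21.05; W sinα = 23.1
Slice 4: Δl = 2.3/cos17.3° = 2.409 m; N'_4 = 150·cos17.3° − 11·2.409 = 116.7; c'Δl = 20.96; W sinα = 44.6
Slice 5: Δl = 1.7/cos26.2° = 1.895 m; N'_5 = 82·cos26.2° − 20·1.895 = 35.7; c'Δl = 16.48; W sinα = 36.2
Slice 6: Δl = 2.5/cos36.4° = 3.106 m; N'_6 = 54·cos36.4° − 1·3.106 = 40.4; c'Δl = 27.02; W sinα = 32.0
Σc'Δl = 128.7 kN/m; ΣN' = 439.7 kN/m; ΣW sinα = 117.1 kN/m
Resisting = 128.7 + 439.7·tan20.7° = 128.7 + 166.2 = 294.9 kN/m
FS = 294.9 / 117.1 = 2.518

FS = 2.52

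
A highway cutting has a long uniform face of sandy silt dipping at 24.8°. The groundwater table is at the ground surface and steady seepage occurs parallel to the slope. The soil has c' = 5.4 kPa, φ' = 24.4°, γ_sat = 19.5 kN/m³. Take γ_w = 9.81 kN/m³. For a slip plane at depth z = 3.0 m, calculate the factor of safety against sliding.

With seepage parallel to the slope and the water table at the surface, the effective normal stress on the slip plane uses the buoyant unit weight γ' = γ_sat − γ_w while the driving shear stress uses γ_sat:
FS = [c' + γ' z cos²β tanφ'] / [γ_sat z sinβ cosβ]
γ' = 19.5 − 9.81 = 9.69 kN/m³
Numerator = 5.4 + 9.69·3.0·cos²24.8°·tan24.4° = 5.4 + 9.69·3.0·0.8241·0.4536 = 16.267 kPa
Denominator = 19.5·3.0·sin24.8°·cos24.8° = 19.5·3.0·0.4195·0.9078 = 22.275 kPa
FS = 16.267 / 22.275 = 0.730

FS = 0.73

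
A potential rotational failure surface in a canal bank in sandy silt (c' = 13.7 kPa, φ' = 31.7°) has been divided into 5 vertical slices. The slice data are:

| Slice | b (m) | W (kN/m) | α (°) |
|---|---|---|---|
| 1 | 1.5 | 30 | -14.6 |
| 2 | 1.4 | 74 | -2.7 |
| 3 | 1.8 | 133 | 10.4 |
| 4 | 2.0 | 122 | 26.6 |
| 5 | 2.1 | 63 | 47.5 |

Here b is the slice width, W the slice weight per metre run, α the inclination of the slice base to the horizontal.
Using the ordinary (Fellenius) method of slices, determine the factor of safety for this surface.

FS = 3.30

Ordinary method of slices: FS = Σ[c'·Δl_i + (W_i cosα_i)·tanφ'] / Σ W_i sinα_i, with Δl_i = b_i / cosα_i.
Slice 1: Δl = 1.5/cos(-14.6°) = 1.550 m; N'_1 = 30·cos(-14.6°) = 29.0; c'Δl = 21.24; W sinα = -7.6
Slice 2: Δl = 1.4/cos(-2.7°) = 1.402 m; N'_2 = 74·cos(-2.7°) = 73.9; c'Δl = 19.20; W sinα = -3.5
Slice 3: Δl = 1.8/cos10.4° = 1.830 m; N'_3 = 133·cos10.4° = 130.8; c'Δl = 25.07; W sinα = 24.0
Slice 4: Δl = 2.0/cos26.6° = 2.237 m; N'_4 = 122·cos26.6° = 109.1; c'Δl = 30.64; W sinα = 54.6
Slice 5: Δl = 2.1/cos47.5° = 3.108 m; N'_5 = 63·cos47.5° = 42.6; c'Δl = 42.58; W sinα = 46.4
Σc'Δl = 138.7 kN/m; ΣN' = 385.4 kN/m; ΣW sinα = 114.0 kN/m
Resisting = 138.7 + 385.4·tan31.7° = 138.7 + 238.0 = 376.8 kN/m
FS = 376.8 / 114.0 = 3.304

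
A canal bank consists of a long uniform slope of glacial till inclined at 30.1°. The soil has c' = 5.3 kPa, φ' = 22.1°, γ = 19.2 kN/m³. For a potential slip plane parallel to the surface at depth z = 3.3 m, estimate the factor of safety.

FS = 0.89

For an infinite slope with a slip plane parallel to the surface (no pore pressure): FS = [c' + γz cos²β tanφ'] / [γz sinβ cosβ].
γz = 19.2·3.3 = 63.36 kN/m²
Numerator = 5.3 + 63.36·cos²30.1°·tan22.1° = 5.3 + 63.36·0.7485·0.4061 = 24.557 kPa
Denominator = 63.36·sin30.1°·cos30.1° = 63.36·0.5015·0.8652 = 27.491 kPa
FS = 24.557 / 27.491 = 0.893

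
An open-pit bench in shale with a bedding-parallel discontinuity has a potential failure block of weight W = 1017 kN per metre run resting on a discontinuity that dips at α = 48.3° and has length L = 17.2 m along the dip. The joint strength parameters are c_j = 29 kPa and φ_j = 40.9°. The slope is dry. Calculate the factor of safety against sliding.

FS = 1.43

Resolving the block weight along and normal to the plane and applying the Mohr–Coulomb strength on the joint:
N' = W cosα = 1017·cos48.3° = 676.5 kN/m
Driving force T = W sinα = 1017·sin48.3° = 759.3 kN/m
Resisting force R = c_j·L + N'·tanφ_j = 29·17.2 + 676.5·tan40.9° = 498.8 + 586.0 = 1084.8 kN/m
FS = R / T = 1084.8 / 759.3 = 1.429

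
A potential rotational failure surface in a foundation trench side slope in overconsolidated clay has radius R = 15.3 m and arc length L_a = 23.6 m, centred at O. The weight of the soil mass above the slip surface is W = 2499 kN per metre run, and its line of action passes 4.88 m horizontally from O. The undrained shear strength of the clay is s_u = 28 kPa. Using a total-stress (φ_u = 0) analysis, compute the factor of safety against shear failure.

FS = 0.83

Taking moments about the centre O, the resisting moment is provided by the undrained shear strength acting along the arc:
M_R = s_u·L_a·R = 28·23.60·15.3 = 10110.2 kN·m/m
M_D = W·d = 2499·4.88 = 12195.1 kN·m/m
FS = M_R / M_D = 10110.2 / 12195.1 = 0.829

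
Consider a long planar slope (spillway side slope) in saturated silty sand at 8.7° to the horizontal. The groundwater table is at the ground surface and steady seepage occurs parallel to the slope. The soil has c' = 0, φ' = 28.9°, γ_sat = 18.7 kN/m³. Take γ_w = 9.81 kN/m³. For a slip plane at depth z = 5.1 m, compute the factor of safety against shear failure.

With seepage parallel to the slope and the water table at the surface, the effective normal stress on the slip plane uses the buoyant unit weight γ' = γ_sat − γ_w while the driving shear stress uses γ_sat:
FS = [c' + γ' z cos²β tanφ'] / [γ_sat z sinβ cosβ]
(For c' = 0 this reduces to FS = (γ'/γ_sat)·tanφ'/tanβ.)
γ' = 18.7 − 9.81 = 8.89 kN/m³
Numerator = 0.0 + 8.89·5.1·cos²8.7°·tan28.9° = 0.0 + 8.89·5.1·0.9771·0.5520 = 24.456 kPa
Denominator = 18.7·5.1·sin8.7°·cos8.7° = 18.7·5.1·0.1513·0.9885 = 14.260 kPa
FS = 24.456 / 14.260 = 1.715

FS = 1.72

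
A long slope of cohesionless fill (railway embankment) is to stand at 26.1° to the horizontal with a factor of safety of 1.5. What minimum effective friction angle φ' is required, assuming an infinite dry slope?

FS = tanφ'/tanβ ⇒ tanφ' = FS · tanβ = 1.5 · tan26.1° = 0.7348
φ' = arctan(0.7348) = 36.31°

φ' = 36.3°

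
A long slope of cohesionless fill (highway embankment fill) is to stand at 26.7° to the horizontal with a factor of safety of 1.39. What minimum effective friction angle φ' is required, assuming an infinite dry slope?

φ' = 35.0°

FS = tanφ'/tanβ ⇒ tanφ' = FS · tanβ = 1.39 · tan26.7° = 0.6991
φ' = arctan(0.6991) = 34.96°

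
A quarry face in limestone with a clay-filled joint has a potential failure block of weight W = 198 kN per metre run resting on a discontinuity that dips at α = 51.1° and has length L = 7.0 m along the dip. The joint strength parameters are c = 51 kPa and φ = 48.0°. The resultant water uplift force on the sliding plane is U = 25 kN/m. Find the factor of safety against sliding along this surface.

Resolving the block weight along and normal to the plane and applying the Mohr–Coulomb strength on the joint:
N' = W cosα − U = 198·cos51.1° − 25 = 99.3 kN/m
Driving force T = W sinα = 198·sin51.1° = 154.1 kN/m
Resisting force R = c·L + N'·tanφ = 51·7.0 + 99.3·tan48.0° = 357.0 + 110.3 = 467.3 kN/m
FS = R / T = 467.3 / 154.1 = 3.033

FS = 3.03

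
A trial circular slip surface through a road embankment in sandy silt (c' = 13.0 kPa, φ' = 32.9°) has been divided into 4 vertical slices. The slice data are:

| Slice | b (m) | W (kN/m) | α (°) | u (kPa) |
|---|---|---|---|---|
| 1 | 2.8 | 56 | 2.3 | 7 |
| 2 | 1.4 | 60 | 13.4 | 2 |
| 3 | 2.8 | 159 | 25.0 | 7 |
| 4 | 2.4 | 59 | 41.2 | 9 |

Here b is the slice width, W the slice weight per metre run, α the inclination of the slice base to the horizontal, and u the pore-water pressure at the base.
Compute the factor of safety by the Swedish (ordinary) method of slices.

FS = 2.34

Ordinary method of slices: FS = Σ[c'·Δl_i + (W_i cosα_i − u_i·Δl_i)·tanφ'] / Σ W_i sinα_i, with Δl_i = b_i / cosα_i.
Slice 1: Δl = 2.8/cos2.3° = 2.802 m; N'_1 = 56·cos2.3° − 7·2.802 = 36.3; c'Δl = 36.43; W sinα = 2.2
Slice 2: Δl = 1.4/cos13.4° = 1.439 m; N'_2 = 60·cos13.4° − 2·1.439 = 55.5; c'Δl = 18.71; W sinα = 13.9
Slice 3: Δl = 2.8/cos25.0° = 3.089 m; N'_3 = 159·cos25.0° − 7·3.089 = 122.5; c'Δl = 40.16; W sinα = 67.2
Slice 4: Δl = 2.4/cos41.2° = 3.190 m; N'_4 = 59·cos41.2° − 9·3.190 = 15.7; c'Δl = 41.47; W sinα = 38.9
Σc'Δl = 136.8 kN/m; ΣN' = 230.0 kN/m; ΣW sinα = 122.2 kN/m
Resisting = 136.8 + 230.0·tan32.9° = 136.8 + 148.8 = 285.6 kN/m
FS = 285.6 / 122.2 = 2.337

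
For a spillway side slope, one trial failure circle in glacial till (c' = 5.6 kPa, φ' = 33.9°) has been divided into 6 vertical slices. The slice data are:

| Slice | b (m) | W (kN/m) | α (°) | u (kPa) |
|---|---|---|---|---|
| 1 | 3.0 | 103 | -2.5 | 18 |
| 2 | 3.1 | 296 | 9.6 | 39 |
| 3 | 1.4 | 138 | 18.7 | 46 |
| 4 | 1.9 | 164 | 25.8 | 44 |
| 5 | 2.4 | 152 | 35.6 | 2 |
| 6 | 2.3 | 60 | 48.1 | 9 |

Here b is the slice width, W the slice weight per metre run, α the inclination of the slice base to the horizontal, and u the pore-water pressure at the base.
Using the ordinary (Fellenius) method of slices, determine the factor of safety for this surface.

FS = 1.37

Ordinary method of slices: FS = Σ[c'·Δl_i + (W_i cosα_i − u_i·Δl_i)·tanφ'] / Σ W_i sinα_i, with Δl_i = b_i / cosα_i.
Slice 1: Δl = 3.0/cos(-2.5°) = 3.003 m; N'_1 = 103·cos(-2.5°) − 18·3.003 = 48.9; c'Δl = 16.82; W sinα = -4.5
Slice 2: Δl = 3.1/cos9.6° = 3.144 m; N'_2 = 296·cos9.6° − 39·3.144 = 169.2; c'Δl = 17.61; W sinα = 49.4
Slice 3: Δl = 1.4/cos18.7° = 1.478 m; N'_3 = 138·cos18.7° − 46·1.478 = 62.7; c'Δl = 8.28; W sinα = 44.2
Slice 4: Δl = 1.9/cos25.8° = 2.110 m; N'_4 = 164·cos25.8° − 44·2.110 = 54.8; c'Δl = 11.82; W sinα = 71.4
Slice 5: Δl = 2.4/cos35.6° = 2.952 m; N'_5 = 152·cos35.6° − 2·2.952 = 117.7; c'Δl = 16.53; W sinα = 88.5
Slice 6: Δl = 2.3/cos48.1° = 3.444 m; N'_6 = 60·cos48.1° − 9·3.444 = 9.1; c'Δl = 19.29; W sinα = 44.7
Σc'Δl = 90.3 kN/m; ΣN' = 462.4 kN/m; ΣW sinα = 293.6 kN/m
Resisting = 90.3 + 462.4·tan33.9° = 90.3 + 310.7 = 401.0 kN/m
FS = 401.0 / 293.6 = 1.366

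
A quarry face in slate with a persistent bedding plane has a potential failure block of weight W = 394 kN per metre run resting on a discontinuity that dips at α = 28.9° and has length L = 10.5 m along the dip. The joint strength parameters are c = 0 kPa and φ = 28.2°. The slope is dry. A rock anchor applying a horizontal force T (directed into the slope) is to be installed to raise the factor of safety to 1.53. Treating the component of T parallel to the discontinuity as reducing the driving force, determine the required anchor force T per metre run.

Resolving forces along and normal to the sliding plane, with the horizontal anchor force T adding T·sinα to the effective normal force and T·cosα acting up the plane against the driving force:
FS = [cL + (W cosα + T sinα) tanφ] / [W sinα − T cosα]
Without the anchor: N' = 344.9 kN/m, driving T_d = 190.4 kN/m, resisting R = 0·10.5 + 344.9·tan28.2° = 185.0 kN/m, FS = 0.97.
Setting FS = 1.53 and solving for T:
1.53·(190.4 − T cos28.9°) = 185.0 + T sin28.9°·tan28.2°
T·(sin28.9°·tan28.2° + 1.53·cos28.9°) = 1.53·190.4 − 185.0
T·(0.4833·0.5362 + 1.53·0.8755) = 291.3 − 185.0 = 106.4
T·1.5986 = 106.4
T = 66.5 kN/m

T = 67 kN/m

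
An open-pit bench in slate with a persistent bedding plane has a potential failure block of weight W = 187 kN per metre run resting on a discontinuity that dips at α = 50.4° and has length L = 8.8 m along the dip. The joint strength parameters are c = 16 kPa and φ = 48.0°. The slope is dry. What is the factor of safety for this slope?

FS = 1.90

Resolving the block weight along and normal to the plane and applying the Mohr–Coulomb strength on the joint:
N' = W cosα = 187·cos50.4° = 119.2 kN/m
Driving force T = W sinα = 187·sin50.4° = 144.1 kN/m
Resisting force R = c·L + N'·tanφ = 16·8.8 + 119.2·tan48.0° = 140.8 + 132.4 = 273.2 kN/m
FS = R / T = 273.2 / 144.1 = 1.896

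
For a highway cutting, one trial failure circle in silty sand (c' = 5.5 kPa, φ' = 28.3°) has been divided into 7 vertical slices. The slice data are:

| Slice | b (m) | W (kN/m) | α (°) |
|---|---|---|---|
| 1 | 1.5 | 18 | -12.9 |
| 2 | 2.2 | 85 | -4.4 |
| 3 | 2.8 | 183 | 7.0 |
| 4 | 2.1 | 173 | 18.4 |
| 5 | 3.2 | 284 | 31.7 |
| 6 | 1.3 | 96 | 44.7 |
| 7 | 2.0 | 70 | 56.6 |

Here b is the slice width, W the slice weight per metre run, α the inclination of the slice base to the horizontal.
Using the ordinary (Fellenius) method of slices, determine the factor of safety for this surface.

Ordinary method of slices: FS = Σ[c'·Δl_i + (W_i cosα_i)·tanφ'] / Σ W_i sinα_i, with Δl_i = b_i / cosα_i.
Slice 1: Δl = 1.5/cos(-12.9°) = 1.539 m; N'_1 = 18·cos(-12.9°) = 17.5; c'Δl = 8.46; W sinα = -4.0
Slice 2: Δl = 2.2/cos(-4.4°) = 2.207 m; N'_2 = 85·cos(-4.4°) = 84.7; c'Δl = 12.14; W sinα = -6.5
Slice 3: Δl = 2.8/cos7.0° = 2.821 m; N'_3 = 183·cos7.0° = 181.6; c'Δl = 15.52; W sinα = 22.3
Slice 4: Δl = 2.1/cos18.4° = 2.213 m; N'_4 = 173·cos18.4° = 164.2; c'Δl = 12.17; W sinα = 54.6
Slice 5: Δl = 3.2/cos31.7° = 3.761 m; N'_5 = 284·cos31.7° = 241.6; c'Δl = 20.69; W sinα = 149.2
Slice 6: Δl = 1.3/cos44.7° = 1.829 m; N'_6 = 96·cos44.7° = 68.2; c'Δl = 10.06; W sinα = 67.5
Slice 7: Δl = 2.0/cos56.6° = 3.633 m; N'_7 = 70·cos56.6° = 38.5; c'Δl = 19.98; W sinα = 58.4
Σc'Δl = 99.0 kN/m; ΣN' = 796.5 kN/m; ΣW sinα = 341.6 kN/m
Resisting = 99.0 + 796.5·tan28.3° = 99.0 + 428.9 = 527.9 kN/m
FS = 527.9 / 341.6 = 1.545

FS = 1.55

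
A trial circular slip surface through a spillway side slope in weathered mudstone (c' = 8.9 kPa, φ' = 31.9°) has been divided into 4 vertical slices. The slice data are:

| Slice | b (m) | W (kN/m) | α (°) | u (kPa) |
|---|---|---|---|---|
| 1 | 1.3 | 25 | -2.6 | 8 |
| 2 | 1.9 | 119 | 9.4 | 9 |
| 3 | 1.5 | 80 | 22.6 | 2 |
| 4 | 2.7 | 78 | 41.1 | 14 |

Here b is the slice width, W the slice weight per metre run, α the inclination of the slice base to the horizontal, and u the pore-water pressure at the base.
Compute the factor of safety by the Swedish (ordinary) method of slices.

FS = 1.95

Ordinary method of slices: FS = Σ[c'·Δl_i + (W_i cosα_i − u_i·Δl_i)·tanφ'] / Σ W_i sinα_i, with Δl_i = b_i / cosα_i.
Slice 1: Δl = 1.3/cos(-2.6°) = 1.301 m; N'_1 = 25·cos(-2.6°) − 8·1.301 = 14.6; c'Δl = 11.58; W sinα = -1.1
Slice 2: Δl = 1.9/cos9.4° = 1.926 m; N'_2 = 119·cos9.4° − 9·1.926 = 100.1; c'Δl = 17.14; W sinα = 19.4
Slice 3: Δl = 1.5/cos22.6° = 1.625 m; N'_3 = 80·cos22.6° − 2·1.625 = 70.6; c'Δl = 14.46; W sinα = 30.7
Slice 4: Δl = 2.7/cos41.1° = 3.583 m; N'_4 = 78·cos41.1° − 14·3.583 = 8.6; c'Δl = 31.89; W sinα = 51.3
Σc'Δl = 75.1 kN/m; ΣN' = 193.9 kN/m; ΣW sinα = 100.3 kN/m
Resisting = 75.1 + 193.9·tan31.9° = 75.1 + 120.7 = 195.7 kN/m
FS = 195.7 / 100.3 = 1.951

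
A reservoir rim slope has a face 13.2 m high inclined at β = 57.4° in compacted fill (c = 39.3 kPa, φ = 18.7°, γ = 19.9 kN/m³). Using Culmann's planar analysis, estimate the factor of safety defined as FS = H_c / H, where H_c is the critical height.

H_c = (4c/γ) · sinβ cosφ / [1 − cos(β − φ)]
    = (4·39.3/19.9) · sin57.4°·cos18.7° / [1 − cos38.7°]
    = 7.899 · 0.7980 / 0.2196 = 28.71 m
FS = H_c / H = 28.71 / 13.2 = 2.175

FS = 2.17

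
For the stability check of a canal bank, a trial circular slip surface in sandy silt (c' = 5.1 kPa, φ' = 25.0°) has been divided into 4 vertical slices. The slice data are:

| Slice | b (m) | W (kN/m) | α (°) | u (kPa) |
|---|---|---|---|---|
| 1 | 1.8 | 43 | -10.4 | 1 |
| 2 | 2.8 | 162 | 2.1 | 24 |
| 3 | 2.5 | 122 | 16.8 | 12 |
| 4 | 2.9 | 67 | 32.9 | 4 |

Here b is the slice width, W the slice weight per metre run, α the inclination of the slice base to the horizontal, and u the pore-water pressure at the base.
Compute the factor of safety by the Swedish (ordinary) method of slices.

Ordinary method of slices: FS = Σ[c'·Δl_i + (W_i cosα_i − u_i·Δl_i)·tanφ'] / Σ W_i sinα_i, with Δl_i = b_i / cosα_i.
Slice 1: Δl = 1.8/cos(-10.4°) = 1.830 m; N'_1 = 43·cos(-10.4°) − 1·1.830 = 40.5; c'Δl = 9.33; W sinα = -7.8
Slice 2: Δl = 2.8/cos2.1° = 2.802 m; N'_2 = 162·cos2.1° − 24·2.802 = 94.6; c'Δl = 14.29; W sinα = 5.9
Slice 3: Δl = 2.5/cos16.8° = 2.611 m; N'_3 = 122·cos16.8° − 12·2.611 = 85.5; c'Δl = 13.32; W sinα = 35.3
Slice 4: Δl = 2.9/cos32.9° = 3.454 m; N'_4 = 67·cos32.9° − 4·3.454 = 42.4; c'Δl = 17.62; W sinα = 36.4
Σc'Δl = 54.6 kN/m; ΣN' = 263.0 kN/m; ΣW sinα = 69.8 kN/m
Resisting = 54.6 + 263.0·tan25.0° = 54.6 + 122.6 = 177.2 kN/m
FS = 177.2 / 69.8 = 2.538

FS = 2.54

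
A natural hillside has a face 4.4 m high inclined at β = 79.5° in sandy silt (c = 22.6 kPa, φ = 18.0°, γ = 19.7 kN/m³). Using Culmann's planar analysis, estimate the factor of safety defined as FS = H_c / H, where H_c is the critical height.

FS = 1.87

H_c = (4c/γ) · sinβ cosφ / [1 − cos(β − φ)]
    = (4·22.6/19.7) · sin79.5°·cos18.0° / [1 − cos61.5°]
    = 4.589 · 0.9351 / 0.5228 = 8.21 m
FS = H_c / H = 8.21 / 4.4 = 1.865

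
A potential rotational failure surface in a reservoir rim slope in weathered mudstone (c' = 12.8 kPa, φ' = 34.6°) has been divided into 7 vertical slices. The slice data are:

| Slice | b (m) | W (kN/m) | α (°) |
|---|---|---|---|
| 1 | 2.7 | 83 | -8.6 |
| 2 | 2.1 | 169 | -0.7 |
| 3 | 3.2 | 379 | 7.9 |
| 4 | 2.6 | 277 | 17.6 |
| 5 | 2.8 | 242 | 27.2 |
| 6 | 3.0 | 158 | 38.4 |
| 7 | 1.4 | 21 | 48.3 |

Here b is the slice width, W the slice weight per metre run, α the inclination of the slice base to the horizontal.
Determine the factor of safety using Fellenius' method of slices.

FS = 3.22

Ordinary method of slices: FS = Σ[c'·Δl_i + (W_i cosα_i)·tanφ'] / Σ W_i sinα_i, with Δl_i = b_i / cosα_i.
Slice 1: Δl = 2.7/cos(-8.6°) = 2.731 m; N'_1 = 83·cos(-8.6°) = 82.1; c'Δl = 34.95; W sinα = -12.4
Slice 2: Δl = 2.1/cos(-0.7°) = 2.100 m; N'_2 = 169·cos(-0.7°) = 169.0; c'Δl = 26.88; W sinα = -2.1
Slice 3: Δl = 3.2/cos7.9° = 3.231 m; N'_3 = 379·cos7.9° = 375.4; c'Δl = 41.35; W sinα = 52.1
Slice 4: Δl = 2.6/cos17.6° = 2.728 m; N'_4 = 277·cos17.6° = 264.0; c'Δl = 34.91; W sinα = 83.8
Slice 5: Δl = 2.8/cos27.2° = 3.148 m; N'_5 = 242·cos27.2° = 215.2; c'Δl = 40.30; W sinα = 110.6
Slice 6: Δl = 3.0/cos38.4° = 3.828 m; N'_6 = 158·cos38.4° = 123.8; c'Δl = 49.00; W sinα = 98.1
Slice 7: Δl = 1.4/cos48.3° = 2.105 m; N'_7 = 21·cos48.3° = 14.0; c'Δl = 26.94; W sinα = 15.7
Σc'Δl = 254.3 kN/m; ΣN' = 1243.5 kN/m; ΣW sinα = 345.8 kN/m
Resisting = 254.3 + 1243.5·tan34.6° = 254.3 + 857.8 = 1112.2 kN/m
FS = 1112.2 / 345.8 = 3.216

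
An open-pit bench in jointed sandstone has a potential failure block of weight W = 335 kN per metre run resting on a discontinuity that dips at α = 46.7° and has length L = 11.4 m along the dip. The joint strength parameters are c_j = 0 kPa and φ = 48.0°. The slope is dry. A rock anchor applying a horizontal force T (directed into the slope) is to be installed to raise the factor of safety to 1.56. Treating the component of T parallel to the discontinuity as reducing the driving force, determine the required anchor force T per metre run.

T = 67 kN/m

Resolving forces along and normal to the sliding plane, with the horizontal anchor force T adding T·sinα to the effective normal force and T·cosα acting up the plane against the driving force:
FS = [c_jL + (W cosα + T sinα) tanφ] / [W sinα − T cosα]
Without the anchor: N' = 229.7 kN/m, driving T_d = 243.8 kN/m, resisting R = 0·11.4 + 229.7·tan48.0° = 255.2 kN/m, FS = 1.05.
Setting FS = 1.56 and solving for T:
1.56·(243.8 − T cos46.7°) = 255.2 + T sin46.7°·tan48.0°
T·(sin46.7°·tan48.0° + 1.56·cos46.7°) = 1.56·243.8 − 255.2
T·(0.7278·1.1106 + 1.56·0.6858) = 380.3 − 255.2 = 125.2
T·1.8782 = 125.2
T = 66.6 kN/m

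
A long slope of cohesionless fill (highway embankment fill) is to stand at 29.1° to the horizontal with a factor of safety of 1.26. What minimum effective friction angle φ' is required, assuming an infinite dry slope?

φ' = 35.0°

FS = tanφ'/tanβ ⇒ tanφ' = FS · tanβ = 1.26 · tan29.1° = 0.7013
φ' = arctan(0.7013) = 35.04°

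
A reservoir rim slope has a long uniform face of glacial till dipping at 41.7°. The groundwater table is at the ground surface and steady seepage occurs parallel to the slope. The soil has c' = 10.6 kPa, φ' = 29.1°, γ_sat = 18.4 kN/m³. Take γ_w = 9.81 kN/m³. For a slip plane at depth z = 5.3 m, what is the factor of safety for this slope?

FS = 0.51

With seepage parallel to the slope and the water table at the surface, the effective normal stress on the slip plane uses the buoyant unit weight γ' = γ_sat − γ_w while the driving shear stress uses γ_sat:
FS = [c' + γ' z cos²β tanφ'] / [γ_sat z sinβ cosβ]
γ' = 18.4 − 9.81 = 8.59 kN/m³
Numerator = 10.6 + 8.59·5.3·cos²41.7°·tan29.1° = 10.6 + 8.59·5.3·0.5575·0.5566 = 24.726 kPa
Denominator = 18.4·5.3·sin41.7°·cos41.7° = 18.4·5.3·0.6652·0.7466 = 48.437 kPa
FS = 24.726 / 48.437 = 0.510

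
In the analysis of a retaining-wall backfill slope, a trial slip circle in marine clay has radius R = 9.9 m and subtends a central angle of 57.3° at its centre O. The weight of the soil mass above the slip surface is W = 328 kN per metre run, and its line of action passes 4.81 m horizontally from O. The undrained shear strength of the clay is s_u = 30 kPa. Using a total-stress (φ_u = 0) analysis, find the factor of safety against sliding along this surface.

FS = 1.86

Taking moments about the centre O, the resisting moment is provided by the undrained shear strength acting along the arc:
Arc length L_a = R·θ = 9.9·(57.3°·π/180) = 9.9·1.0001 = 9.90 m
M_R = s_u·L_a·R = 30·9.90·9.9 = 2940.5 kN·m/m
M_D = W·d = 328·4.81 = 1577.7 kN·m/m
FS = M_R / M_D = 2940.5 / 1577.7 = 1.864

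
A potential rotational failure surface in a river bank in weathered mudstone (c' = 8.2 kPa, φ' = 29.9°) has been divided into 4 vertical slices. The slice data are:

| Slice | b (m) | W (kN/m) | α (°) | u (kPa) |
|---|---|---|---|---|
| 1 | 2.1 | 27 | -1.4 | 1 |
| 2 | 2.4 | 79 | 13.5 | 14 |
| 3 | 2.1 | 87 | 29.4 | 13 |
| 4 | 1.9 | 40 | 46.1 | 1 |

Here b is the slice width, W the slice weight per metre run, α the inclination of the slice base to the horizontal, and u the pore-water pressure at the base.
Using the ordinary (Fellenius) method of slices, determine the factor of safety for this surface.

Ordinary method of slices: FS = Σ[c'·Δl_i + (W_i cosα_i − u_i·Δl_i)·tanφ'] / Σ W_i sinα_i, with Δl_i = b_i / cosα_i.
Slice 1: Δl = 2.1/cos(-1.4°) = 2.101 m; N'_1 = 27·cos(-1.4°) − 1·2.101 = 24.9; c'Δl = 17.23; W sinα = -0.7
Slice 2: Δl = 2.4/cos13.5° = 2.468 m; N'_2 = 79·cos13.5° − 14·2.468 = 42.3; c'Δl = 20.24; W sinα = 18.4
Slice 3: Δl = 2.1/cos29.4° = 2.410 m; N'_3 = 87·cos29.4° − 13·2.410 = 44.5; c'Δl = 19.77; W sinα = 42.7
Slice 4: Δl = 1.9/cos46.1° = 2.740 m; N'_4 = 40·cos46.1° − 1·2.740 = 25.0; c'Δl = 22.47; W sinα = 28.8
Σc'Δl = 79.7 kN/m; ΣN' = 136.6 kN/m; ΣW sinα = 89.3 kN/m
Resisting = 79.7 + 136.6·tan29.9° = 79.7 + 78.6 = 158.3 kN/m
FS = 158.3 / 89.3 = 1.772

FS = 1.77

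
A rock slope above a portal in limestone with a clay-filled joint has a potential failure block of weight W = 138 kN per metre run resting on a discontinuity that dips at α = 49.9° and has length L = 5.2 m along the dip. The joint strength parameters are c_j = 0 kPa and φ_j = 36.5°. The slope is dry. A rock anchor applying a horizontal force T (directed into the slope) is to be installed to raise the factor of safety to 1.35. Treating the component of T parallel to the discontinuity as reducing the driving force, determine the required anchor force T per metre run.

Resolving forces along and normal to the sliding plane, with the horizontal anchor force T adding T·sinα to the effective normal force and T·cosα acting up the plane against the driving force:
FS = [c_jL + (W cosα + T sinα) tanφ_j] / [W sinα − T cosα]
Without the anchor: N' = 88.9 kN/m, driving T_d = 105.6 kN/m, resisting R = 0·5.2 + 88.9·tan36.5° = 65.8 kN/m, FS = 0.62.
Setting FS = 1.35 and solving for T:
1.35·(105.6 − T cos49.9°) = 65.8 + T sin49.9°·tan36.5°
T·(sin49.9°·tan36.5° + 1.35·cos49.9°) = 1.35·105.6 − 65.8
T·(0.7649·0.7400 + 1.35·0.6441) = 142.5 − 65.8 = 76.7
T·1.4356 = 76.7
T = 53.4 kN/m

T = 53 kN/m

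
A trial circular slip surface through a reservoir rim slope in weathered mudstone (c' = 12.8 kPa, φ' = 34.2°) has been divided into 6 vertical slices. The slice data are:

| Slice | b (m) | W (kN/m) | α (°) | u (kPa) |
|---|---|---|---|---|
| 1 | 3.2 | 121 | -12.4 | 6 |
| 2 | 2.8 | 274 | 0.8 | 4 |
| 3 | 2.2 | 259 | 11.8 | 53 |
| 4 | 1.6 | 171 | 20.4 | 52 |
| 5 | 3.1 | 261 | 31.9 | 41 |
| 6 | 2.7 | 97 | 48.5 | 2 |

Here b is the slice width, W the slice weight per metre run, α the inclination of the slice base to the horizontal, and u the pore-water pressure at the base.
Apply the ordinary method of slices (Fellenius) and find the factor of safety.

FS = 2.32

Ordinary method of slices: FS = Σ[c'·Δl_i + (W_i cosα_i − u_i·Δl_i)·tanφ'] / Σ W_i sinα_i, with Δl_i = b_i / cosα_i.
Slice 1: Δl = 3.2/cos(-12.4°) = 3.276 m; N'_1 = 121·cos(-12.4°) − 6·3.276 = 98.5; c'Δl = 41.94; W sinα = -26.0
Slice 2: Δl = 2.8/cos0.8° = 2.800 m; N'_2 = 274·cos0.8° − 4·2.800 = 262.8; c'Δl = 35.84; W sinα = 3.8
Slice 3: Δl = 2.2/cos11.8° = 2.247 m; N'_3 = 259·cos11.8° − 53·2.247 = 134.4; c'Δl = 28.77; W sinα = 53.0
Slice 4: Δl = 1.6/cos20.4° = 1.707 m; N'_4 = 171·cos20.4° − 52·1.707 = 71.5; c'Δl = 21.85; W sinα = 59.6
Slice 5: Δl = 3.1/cos31.9° = 3.651 m; N'_5 = 261·cos31.9° − 41·3.651 = 71.9; c'Δl = 46.74; W sinα = 137.9
Slice 6: Δl = 2.7/cos48.5° = 4.075 m; N'_6 = 97·cos48.5° − 2·4.075 = 56.1; c'Δl = 52.16; W sinα = 72.6
Σc'Δl = 227.3 kN/m; ΣN' = 695.2 kN/m; ΣW sinα = 301.0 kN/m
Resisting = 227.3 + 695.2·tan34.2° = 227.3 + 472.5 = 699.8 kN/m
FS = 699.8 / 301.0 = 2.325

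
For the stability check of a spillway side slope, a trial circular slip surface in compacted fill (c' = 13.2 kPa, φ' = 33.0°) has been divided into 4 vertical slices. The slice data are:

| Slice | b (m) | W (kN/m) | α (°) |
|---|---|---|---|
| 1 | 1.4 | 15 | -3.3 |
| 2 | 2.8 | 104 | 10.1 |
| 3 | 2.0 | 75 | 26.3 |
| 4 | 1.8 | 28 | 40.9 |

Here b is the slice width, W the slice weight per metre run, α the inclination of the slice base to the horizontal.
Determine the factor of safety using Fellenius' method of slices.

Ordinary method of slices: FS = Σ[c'·Δl_i + (W_i cosα_i)·tanφ'] / Σ W_i sinα_i, with Δl_i = b_i / cosα_i.
Slice 1: Δl = 1.4/cos(-3.3°) = 1.402 m; N'_1 = 15·cos(-3.3°) = 15.0; c'Δl = 18.51; W sinα = -0.9
Slice 2: Δl = 2.8/cos10.1° = 2.844 m; N'_2 = 104·cos10.1° = 102.4; c'Δl = 37.54; W sinα = 18.2
Slice 3: Δl = 2.0/cos26.3° = 2.231 m; N'_3 = 75·cos26.3° = 67.2; c'Δl = 29.45; W sinα = 33.2
Slice 4: Δl = 1.8/cos40.9° = 2.381 m; N'_4 = 28·cos40.9° = 21.2; c'Δl = 31.43; W sinα = 18.3
Σc'Δl = 116.9 kN/m; ΣN' = 205.8 kN/m; ΣW sinα = 68.9 kN/m
Resisting = 116.9 + 205.8·tan33.0° = 116.9 + 133.6 = 250.6 kN/m
FS = 250.6 / 68.9 = 3.635

FS = 3.63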